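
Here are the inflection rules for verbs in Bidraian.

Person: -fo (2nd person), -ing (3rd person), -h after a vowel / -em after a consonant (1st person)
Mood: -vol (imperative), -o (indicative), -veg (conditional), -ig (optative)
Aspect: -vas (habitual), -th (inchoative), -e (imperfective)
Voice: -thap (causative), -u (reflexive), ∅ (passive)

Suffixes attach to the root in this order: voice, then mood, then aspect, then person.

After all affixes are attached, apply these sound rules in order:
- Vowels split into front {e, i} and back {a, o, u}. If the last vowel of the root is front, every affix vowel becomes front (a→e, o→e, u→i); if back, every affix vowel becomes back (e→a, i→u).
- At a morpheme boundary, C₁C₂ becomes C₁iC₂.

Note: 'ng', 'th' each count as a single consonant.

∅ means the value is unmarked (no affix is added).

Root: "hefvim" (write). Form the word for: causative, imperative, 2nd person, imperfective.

Attach voice causative -thap → hefvimthap.
Attach mood imperative -vol → hefvimthapvol.
Attach aspect imperfective -e → hefvimthapvole.
Attach person 2nd person -fo → hefvimthapvolefo.
Apply vowel harmony: hefvimthapvolefo → hefvimthepvelefe.
Apply epenthesis: hefvimthepvelefe → hefvimithepivelefe.

hefvimithepivelefe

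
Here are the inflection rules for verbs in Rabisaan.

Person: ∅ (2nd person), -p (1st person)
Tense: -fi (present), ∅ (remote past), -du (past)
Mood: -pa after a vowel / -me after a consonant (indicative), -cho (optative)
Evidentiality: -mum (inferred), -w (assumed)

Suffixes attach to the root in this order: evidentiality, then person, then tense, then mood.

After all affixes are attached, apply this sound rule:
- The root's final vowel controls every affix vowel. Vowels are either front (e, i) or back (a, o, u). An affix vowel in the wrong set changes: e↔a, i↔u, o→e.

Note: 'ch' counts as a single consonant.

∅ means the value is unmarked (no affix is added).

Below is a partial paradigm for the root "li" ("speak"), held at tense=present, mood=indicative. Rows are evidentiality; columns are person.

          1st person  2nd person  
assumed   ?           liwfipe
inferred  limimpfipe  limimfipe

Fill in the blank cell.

Attach evidentiality assumed -w → liw.
Attach person 1st person -p → liwp.
Attach tense present -fi → liwpfi.
Attach mood indicative -pa (after vowel 'i') → liwpfipa.
Apply vowel harmony: liwpfipa → liwpfipe.

liwpfipe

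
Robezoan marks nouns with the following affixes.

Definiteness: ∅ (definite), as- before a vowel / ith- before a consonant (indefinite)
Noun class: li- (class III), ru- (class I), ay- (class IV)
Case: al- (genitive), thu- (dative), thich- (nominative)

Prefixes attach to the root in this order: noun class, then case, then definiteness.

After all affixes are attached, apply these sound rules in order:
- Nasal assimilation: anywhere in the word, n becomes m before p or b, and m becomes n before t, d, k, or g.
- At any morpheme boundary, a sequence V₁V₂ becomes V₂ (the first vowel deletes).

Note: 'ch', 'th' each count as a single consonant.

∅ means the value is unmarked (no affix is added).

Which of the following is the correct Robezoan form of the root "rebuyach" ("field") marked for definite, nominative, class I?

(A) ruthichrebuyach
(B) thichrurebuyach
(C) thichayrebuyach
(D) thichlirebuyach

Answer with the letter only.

Attach noun class class I ru- → rurebuyach.
Attach case nominative thich- → thichrurebuyach.
definiteness = definite: zero marking, form stays thichrurebuyach.
Nasal assimilation: no change.
Vowel deletion: no change.
So the correct form is thichrurebuyach, option (B).
(C) thichayrebuyach is wrong: it uses class IV instead of class I for noun class.
(D) thichlirebuyach is wrong: it uses class III instead of class I for noun class.
(A) ruthichrebuyach is wrong: it has the affixes in the wrong order.

B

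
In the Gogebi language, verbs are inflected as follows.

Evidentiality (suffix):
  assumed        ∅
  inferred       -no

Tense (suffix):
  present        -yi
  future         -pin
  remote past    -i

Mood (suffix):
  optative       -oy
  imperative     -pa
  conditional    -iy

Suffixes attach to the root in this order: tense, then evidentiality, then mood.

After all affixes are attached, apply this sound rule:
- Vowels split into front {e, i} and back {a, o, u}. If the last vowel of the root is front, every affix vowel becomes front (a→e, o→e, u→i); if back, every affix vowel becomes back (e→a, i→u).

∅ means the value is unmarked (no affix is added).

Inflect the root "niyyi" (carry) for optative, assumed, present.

Attach tense present -yi → niyyiyi.
evidentiality = assumed: zero marking, form stays niyyiyi.
Attach mood optative -oy → niyyiyioy.
Apply vowel harmony: niyyiyioy → niyyiyiey.

niyyiyiey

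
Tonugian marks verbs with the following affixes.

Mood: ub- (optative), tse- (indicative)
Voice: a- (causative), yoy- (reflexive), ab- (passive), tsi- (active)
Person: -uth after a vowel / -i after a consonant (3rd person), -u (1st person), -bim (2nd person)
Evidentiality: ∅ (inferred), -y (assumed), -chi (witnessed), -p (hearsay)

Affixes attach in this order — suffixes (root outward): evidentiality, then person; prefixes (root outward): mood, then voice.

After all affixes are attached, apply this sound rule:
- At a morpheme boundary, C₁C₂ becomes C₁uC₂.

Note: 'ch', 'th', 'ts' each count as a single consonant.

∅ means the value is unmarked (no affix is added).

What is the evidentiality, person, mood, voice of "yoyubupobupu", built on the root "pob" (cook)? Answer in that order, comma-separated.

hearsay, 1st person, optative, reflexive

Segment: yoy-ub-pob-p-u.
evidentiality: -p → hearsay.
person: -u → 1st person.
mood: ub- → optative.
voice: yoy- → reflexive.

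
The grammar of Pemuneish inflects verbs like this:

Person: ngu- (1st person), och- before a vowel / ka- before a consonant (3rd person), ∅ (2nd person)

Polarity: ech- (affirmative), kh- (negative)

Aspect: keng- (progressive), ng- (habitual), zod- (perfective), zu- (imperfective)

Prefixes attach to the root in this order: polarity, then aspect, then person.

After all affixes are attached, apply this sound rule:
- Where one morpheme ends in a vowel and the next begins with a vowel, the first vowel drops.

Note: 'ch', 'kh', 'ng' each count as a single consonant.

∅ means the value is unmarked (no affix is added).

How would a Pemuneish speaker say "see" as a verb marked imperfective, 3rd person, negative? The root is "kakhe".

Attach polarity negative kh- → khkakhe.
Attach aspect imperfective zu- → zukhkakhe.
Attach person 3rd person ka- (before consonant 'z') → kazukhkakhe.
Vowel deletion: no change.

kazukhkakhe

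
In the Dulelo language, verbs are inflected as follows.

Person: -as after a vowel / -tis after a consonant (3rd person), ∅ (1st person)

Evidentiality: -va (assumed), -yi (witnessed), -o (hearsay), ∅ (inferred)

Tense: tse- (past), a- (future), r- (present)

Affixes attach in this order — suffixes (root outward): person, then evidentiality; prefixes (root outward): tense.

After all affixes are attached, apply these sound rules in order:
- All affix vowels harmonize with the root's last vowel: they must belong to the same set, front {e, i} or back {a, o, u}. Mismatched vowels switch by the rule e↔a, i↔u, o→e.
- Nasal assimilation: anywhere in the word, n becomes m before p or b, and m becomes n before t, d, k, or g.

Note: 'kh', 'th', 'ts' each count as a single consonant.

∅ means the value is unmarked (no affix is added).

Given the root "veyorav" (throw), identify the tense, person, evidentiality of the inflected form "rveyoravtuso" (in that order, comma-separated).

Segment: r-veyorav-tis-o.
tense: r- → present.
person: -as/tis → 3rd person.
evidentiality: -o → hearsay.

present, 3rd person, hearsay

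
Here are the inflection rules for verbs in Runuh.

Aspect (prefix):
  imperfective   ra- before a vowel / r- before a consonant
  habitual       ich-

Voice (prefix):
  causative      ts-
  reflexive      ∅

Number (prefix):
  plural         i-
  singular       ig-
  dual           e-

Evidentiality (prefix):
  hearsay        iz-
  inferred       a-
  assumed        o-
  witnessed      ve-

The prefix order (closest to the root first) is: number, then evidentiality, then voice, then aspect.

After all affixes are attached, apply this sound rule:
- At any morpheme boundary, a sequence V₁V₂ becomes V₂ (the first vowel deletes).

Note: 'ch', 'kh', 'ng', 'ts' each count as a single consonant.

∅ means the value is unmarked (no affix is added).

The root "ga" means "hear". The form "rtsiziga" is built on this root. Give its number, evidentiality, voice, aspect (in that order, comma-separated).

plural, hearsay, causative, imperfective

Segment: r-ts-iz-i-ga.
number: i- → plural.
evidentiality: iz- → hearsay.
voice: ts- → causative.
aspect: ra/r- → imperfective.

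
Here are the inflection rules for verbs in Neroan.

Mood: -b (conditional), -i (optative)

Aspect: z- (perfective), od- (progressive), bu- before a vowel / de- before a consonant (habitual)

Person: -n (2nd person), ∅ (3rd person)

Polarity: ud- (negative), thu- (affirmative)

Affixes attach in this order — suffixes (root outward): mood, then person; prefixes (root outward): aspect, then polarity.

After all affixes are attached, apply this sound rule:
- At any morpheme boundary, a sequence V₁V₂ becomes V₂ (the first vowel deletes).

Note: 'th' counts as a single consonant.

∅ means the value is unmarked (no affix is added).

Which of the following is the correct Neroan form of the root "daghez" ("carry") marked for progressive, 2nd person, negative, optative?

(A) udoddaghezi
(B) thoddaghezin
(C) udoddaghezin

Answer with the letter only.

Attach aspect progressive od- → oddaghez.
Attach polarity negative ud- → udoddaghez.
Attach mood optative -i → udoddaghezi.
Attach person 2nd person -n → udoddaghezin.
Vowel deletion: no change.
So the correct form is udoddaghezin, option (C).
(B) thoddaghezin is wrong: it uses affirmative instead of negative for polarity.
(A) udoddaghezi is wrong: it uses 3rd person instead of 2nd person for person.

C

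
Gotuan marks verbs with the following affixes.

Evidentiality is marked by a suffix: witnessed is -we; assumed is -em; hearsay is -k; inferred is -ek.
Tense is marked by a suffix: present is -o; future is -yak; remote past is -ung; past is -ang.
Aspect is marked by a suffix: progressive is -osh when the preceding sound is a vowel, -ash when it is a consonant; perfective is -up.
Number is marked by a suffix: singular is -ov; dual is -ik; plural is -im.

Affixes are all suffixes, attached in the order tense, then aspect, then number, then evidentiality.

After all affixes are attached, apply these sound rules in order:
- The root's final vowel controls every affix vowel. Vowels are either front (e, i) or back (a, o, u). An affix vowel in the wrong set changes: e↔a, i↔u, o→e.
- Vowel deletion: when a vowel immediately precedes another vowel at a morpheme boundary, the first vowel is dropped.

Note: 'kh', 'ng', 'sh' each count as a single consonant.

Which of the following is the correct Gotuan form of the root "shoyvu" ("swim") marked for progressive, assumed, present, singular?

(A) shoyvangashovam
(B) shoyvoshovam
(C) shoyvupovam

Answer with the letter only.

Attach tense present -o → shoyvuo.
Attach aspect progressive -osh (after vowel 'o') → shoyvuoosh.
Attach number singular -ov → shoyvuooshov.
Attach evidentiality assumed -em → shoyvuooshovem.
Apply vowel harmony: shoyvuooshovem → shoyvuooshovam.
Apply vowel deletion: shoyvuooshovam → shoyvoshovam.
So the correct form is shoyvoshovam, option (B).
(C) shoyvupovam is wrong: it uses perfective instead of progressive for aspect.
(A) shoyvangashovam is wrong: it uses past instead of present for tense.

B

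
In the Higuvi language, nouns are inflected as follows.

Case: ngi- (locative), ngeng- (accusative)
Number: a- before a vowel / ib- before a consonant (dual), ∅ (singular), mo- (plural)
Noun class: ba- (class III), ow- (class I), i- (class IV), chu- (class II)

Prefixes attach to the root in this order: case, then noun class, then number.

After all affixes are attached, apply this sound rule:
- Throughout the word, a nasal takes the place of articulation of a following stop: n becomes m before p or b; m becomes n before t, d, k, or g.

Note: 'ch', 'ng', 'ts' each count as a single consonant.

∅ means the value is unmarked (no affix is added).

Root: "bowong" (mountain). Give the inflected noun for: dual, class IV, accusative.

Attach case accusative ngeng- → ngengbowong.
Attach noun class class IV i- → ingengbowong.
Attach number dual a- (before vowel 'i') → aingengbowong.
Nasal assimilation: no change.

aingengbowong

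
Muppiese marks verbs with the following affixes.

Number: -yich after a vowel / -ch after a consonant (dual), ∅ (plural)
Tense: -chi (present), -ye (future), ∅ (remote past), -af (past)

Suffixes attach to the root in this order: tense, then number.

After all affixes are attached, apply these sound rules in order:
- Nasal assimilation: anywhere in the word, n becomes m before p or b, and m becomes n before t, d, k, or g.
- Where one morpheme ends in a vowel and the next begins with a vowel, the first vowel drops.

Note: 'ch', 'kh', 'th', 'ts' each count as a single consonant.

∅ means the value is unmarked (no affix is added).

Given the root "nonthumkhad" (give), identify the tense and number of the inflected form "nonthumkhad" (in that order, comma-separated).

Segment: nonthumkhad.
tense: ∅ → remote past.
number: ∅ → plural.

remote past, plural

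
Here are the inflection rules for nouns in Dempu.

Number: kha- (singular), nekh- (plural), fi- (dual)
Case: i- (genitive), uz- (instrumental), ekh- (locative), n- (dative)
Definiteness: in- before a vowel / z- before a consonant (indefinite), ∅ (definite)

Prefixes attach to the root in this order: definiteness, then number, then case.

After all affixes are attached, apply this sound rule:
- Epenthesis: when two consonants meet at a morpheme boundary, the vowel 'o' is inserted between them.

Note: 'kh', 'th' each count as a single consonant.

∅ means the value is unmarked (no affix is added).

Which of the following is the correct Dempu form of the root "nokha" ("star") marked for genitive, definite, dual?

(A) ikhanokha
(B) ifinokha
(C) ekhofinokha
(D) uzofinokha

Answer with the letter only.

definiteness = definite: zero marking, form stays nokha.
Attach number dual fi- → finokha.
Attach case genitive i- → ifinokha.
Epenthesis: no change.
So the correct form is ifinokha, option (B).
(C) ekhofinokha is wrong: it uses locative instead of genitive for case.
(D) uzofinokha is wrong: it uses instrumental instead of genitive for case.
(A) ikhanokha is wrong: it uses singular instead of dual for number.

B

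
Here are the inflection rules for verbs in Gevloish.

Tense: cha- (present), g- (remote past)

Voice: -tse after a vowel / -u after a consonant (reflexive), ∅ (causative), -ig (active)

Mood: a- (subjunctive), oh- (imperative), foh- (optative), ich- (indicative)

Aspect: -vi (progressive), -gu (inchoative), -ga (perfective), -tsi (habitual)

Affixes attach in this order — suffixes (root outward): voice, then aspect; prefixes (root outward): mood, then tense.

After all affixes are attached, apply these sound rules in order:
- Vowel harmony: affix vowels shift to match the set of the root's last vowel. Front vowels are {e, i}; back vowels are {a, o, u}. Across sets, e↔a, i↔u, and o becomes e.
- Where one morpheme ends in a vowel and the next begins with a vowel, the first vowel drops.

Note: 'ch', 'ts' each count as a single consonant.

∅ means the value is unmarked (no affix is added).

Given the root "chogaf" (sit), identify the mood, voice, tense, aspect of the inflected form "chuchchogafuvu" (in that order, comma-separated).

Segment: cha-ich-chogaf-u-vi.
mood: ich- → indicative.
voice: -tse/u → reflexive.
tense: cha- → present.
aspect: -vi → progressive.

indicative, reflexive, present, progressive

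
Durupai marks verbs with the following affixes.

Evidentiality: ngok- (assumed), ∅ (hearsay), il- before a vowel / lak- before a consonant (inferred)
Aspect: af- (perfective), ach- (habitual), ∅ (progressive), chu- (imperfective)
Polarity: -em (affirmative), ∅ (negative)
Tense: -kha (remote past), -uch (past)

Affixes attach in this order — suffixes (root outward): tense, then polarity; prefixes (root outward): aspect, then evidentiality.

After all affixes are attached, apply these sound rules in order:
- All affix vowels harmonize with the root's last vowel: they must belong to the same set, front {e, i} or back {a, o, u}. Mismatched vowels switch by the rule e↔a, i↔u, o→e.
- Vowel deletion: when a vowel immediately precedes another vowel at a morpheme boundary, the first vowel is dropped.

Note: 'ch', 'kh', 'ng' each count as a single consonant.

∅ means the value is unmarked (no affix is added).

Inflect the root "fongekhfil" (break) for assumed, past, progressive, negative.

Attach tense past -uch → fongekhfiluch.
aspect = progressive: zero marking, form stays fongekhfiluch.
Attach evidentiality assumed ngok- → ngokfongekhfiluch.
polarity = negative: zero marking, form stays ngokfongekhfiluch.
Apply vowel harmony: ngokfongekhfiluch → ngekfongekhfilich.
Vowel deletion: no change.

ngekfongekhfilich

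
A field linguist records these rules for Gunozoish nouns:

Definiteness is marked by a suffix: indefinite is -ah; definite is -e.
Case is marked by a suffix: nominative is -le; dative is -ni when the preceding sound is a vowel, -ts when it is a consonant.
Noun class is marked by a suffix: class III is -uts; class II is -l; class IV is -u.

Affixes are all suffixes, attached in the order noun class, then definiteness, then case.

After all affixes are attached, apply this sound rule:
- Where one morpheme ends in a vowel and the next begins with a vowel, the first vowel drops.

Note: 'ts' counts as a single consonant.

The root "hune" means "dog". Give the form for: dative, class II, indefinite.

Attach noun class class II -l → hunel.
Attach definiteness indefinite -ah → hunelah.
Attach case dative -ts (after consonant 'h') → hunelahts.
Vowel deletion: no change.

hunelahts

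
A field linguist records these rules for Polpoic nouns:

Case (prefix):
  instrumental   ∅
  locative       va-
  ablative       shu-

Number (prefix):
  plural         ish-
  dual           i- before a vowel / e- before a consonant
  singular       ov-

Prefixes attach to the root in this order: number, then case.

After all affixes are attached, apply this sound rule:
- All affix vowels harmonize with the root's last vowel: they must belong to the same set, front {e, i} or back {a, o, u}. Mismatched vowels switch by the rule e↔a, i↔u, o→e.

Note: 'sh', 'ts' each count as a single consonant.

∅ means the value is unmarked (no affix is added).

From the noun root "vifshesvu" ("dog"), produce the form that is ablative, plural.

shuushvifshesvu

Attach number plural ish- → ishvifshesvu.
Attach case ablative shu- → shuishvifshesvu.
Apply vowel harmony: shuishvifshesvu → shuushvifshesvu.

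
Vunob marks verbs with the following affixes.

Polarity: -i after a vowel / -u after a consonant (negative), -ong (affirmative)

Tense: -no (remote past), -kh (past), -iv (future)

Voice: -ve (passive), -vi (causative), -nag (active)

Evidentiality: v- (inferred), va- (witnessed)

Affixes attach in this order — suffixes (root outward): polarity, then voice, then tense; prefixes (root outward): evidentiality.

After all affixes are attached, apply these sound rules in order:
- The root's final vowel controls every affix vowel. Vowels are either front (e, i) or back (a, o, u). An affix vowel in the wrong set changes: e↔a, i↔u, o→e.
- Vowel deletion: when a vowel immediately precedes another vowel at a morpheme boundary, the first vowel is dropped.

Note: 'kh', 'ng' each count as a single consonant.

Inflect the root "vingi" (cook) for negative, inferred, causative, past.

vvingivikh

Attach polarity negative -i (after vowel 'i') → vingii.
Attach voice causative -vi → vingiivi.
Attach tense past -kh → vingiivikh.
Attach evidentiality inferred v- → vvingiivikh.
Vowel harmony: no change.
Apply vowel deletion: vvingiivikh → vvingivikh.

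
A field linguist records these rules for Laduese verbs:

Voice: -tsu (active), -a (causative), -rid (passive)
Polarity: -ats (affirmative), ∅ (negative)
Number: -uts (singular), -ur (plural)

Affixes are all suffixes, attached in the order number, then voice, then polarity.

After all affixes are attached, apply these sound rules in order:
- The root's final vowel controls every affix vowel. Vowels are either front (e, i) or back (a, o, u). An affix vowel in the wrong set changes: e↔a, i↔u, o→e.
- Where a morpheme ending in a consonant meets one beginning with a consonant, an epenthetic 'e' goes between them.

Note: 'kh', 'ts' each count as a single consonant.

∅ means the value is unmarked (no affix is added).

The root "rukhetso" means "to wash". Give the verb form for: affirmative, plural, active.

rukhetsouretsuats

Attach number plural -ur → rukhetsour.
Attach voice active -tsu → rukhetsourtsu.
Attach polarity affirmative -ats → rukhetsourtsuats.
Vowel harmony: no change.
Apply epenthesis: rukhetsourtsuats → rukhetsouretsuats.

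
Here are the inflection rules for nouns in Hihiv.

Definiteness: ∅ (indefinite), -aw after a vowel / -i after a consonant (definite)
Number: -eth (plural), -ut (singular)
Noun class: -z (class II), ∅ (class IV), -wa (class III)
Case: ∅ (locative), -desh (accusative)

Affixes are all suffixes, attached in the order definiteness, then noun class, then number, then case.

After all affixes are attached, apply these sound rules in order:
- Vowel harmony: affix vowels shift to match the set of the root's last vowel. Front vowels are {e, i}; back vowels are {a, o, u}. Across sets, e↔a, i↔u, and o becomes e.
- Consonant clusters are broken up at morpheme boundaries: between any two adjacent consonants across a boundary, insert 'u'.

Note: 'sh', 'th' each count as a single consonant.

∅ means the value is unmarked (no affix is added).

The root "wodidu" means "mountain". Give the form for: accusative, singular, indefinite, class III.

wodiduwautudash

definiteness = indefinite: zero marking, form stays wodidu.
Attach noun class class III -wa → wodiduwa.
Attach number singular -ut → wodiduwaut.
Attach case accusative -desh → wodiduwautdesh.
Apply vowel harmony: wodiduwautdesh → wodiduwautdash.
Apply epenthesis: wodiduwautdash → wodiduwautudash.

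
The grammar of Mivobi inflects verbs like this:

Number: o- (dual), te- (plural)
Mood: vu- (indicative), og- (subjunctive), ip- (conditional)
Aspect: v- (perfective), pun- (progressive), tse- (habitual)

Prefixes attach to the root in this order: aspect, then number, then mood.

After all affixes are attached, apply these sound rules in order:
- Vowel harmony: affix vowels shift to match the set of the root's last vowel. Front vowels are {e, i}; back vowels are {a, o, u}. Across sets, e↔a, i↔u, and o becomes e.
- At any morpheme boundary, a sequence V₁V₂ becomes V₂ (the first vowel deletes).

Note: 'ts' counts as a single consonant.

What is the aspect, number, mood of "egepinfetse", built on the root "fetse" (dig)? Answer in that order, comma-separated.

progressive, dual, subjunctive

Segment: og-o-pun-fetse.
aspect: pun- → progressive.
number: o- → dual.
mood: og- → subjunctive.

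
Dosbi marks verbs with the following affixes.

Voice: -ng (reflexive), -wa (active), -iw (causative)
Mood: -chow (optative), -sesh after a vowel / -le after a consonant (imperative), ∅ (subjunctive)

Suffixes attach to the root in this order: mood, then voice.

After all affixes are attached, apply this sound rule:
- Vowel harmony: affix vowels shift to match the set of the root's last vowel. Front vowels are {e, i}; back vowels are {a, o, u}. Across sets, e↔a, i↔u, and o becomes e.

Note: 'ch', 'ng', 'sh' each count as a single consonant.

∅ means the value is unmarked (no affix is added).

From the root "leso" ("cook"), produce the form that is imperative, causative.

Attach mood imperative -sesh (after vowel 'o') → lesosesh.
Attach voice causative -iw → lesoseshiw.
Apply vowel harmony: lesoseshiw → lesosashuw.

lesosashuw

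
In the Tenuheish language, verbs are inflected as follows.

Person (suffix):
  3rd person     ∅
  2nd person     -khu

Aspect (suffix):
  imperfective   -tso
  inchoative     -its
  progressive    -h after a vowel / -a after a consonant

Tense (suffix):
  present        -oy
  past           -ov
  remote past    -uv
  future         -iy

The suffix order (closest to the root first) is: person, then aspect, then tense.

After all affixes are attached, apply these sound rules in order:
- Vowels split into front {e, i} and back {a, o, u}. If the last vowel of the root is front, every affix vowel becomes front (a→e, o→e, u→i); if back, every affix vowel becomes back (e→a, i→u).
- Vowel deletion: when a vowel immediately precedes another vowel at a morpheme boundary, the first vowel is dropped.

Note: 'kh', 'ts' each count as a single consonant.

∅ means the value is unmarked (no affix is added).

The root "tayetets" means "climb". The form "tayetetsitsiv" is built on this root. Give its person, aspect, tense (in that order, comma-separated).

Segment: tayetets-its-uv.
person: ∅ → 3rd person.
aspect: -its → inchoative.
tense: -uv → remote past.

3rd person, inchoative, remote past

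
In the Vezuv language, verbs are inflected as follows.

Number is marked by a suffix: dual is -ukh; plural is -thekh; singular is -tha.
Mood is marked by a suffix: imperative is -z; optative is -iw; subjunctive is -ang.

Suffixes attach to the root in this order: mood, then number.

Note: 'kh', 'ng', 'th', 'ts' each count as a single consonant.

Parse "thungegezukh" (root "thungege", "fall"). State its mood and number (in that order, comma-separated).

Segment: thungege-z-ukh.
mood: -z → imperative.
number: -ukh → dual.

imperative, dual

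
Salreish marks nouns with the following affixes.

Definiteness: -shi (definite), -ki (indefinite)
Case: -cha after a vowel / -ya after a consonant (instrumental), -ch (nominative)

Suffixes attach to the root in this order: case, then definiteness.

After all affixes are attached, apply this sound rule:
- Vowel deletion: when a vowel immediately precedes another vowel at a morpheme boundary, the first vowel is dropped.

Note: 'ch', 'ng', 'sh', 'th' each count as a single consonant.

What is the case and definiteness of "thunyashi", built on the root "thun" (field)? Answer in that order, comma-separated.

instrumental, definite

Segment: thun-ya-shi.
case: -cha/ya → instrumental.
definiteness: -shi → definite.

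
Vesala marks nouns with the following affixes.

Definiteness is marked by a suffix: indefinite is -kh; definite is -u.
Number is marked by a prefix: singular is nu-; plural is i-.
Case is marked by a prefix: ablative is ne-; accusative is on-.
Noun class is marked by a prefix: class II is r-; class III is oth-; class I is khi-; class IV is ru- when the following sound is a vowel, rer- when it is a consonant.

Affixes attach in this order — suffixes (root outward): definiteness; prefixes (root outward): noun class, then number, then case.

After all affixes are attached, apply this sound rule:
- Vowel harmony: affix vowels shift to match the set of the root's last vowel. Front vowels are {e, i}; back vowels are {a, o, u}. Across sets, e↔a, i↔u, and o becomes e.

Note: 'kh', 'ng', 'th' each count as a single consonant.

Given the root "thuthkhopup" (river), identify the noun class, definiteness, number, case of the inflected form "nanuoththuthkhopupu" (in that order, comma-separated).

class III, definite, singular, ablative

Segment: ne-nu-oth-thuthkhopup-u.
noun class: oth- → class III.
definiteness: -u → definite.
number: nu- → singular.
case: ne- → ablative.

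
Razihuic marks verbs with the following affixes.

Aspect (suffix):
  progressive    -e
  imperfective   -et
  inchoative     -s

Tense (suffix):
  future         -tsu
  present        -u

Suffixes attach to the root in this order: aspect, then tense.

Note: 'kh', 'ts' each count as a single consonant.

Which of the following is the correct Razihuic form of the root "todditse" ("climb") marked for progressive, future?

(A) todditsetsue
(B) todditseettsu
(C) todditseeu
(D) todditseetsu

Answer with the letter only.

D

Attach aspect progressive -e → todditsee.
Attach tense future -tsu → todditseetsu.
So the correct form is todditseetsu, option (D).
(A) todditsetsue is wrong: it has the affixes in the wrong order.
(C) todditseeu is wrong: it uses present instead of future for tense.
(B) todditseettsu is wrong: it uses imperfective instead of progressive for aspect.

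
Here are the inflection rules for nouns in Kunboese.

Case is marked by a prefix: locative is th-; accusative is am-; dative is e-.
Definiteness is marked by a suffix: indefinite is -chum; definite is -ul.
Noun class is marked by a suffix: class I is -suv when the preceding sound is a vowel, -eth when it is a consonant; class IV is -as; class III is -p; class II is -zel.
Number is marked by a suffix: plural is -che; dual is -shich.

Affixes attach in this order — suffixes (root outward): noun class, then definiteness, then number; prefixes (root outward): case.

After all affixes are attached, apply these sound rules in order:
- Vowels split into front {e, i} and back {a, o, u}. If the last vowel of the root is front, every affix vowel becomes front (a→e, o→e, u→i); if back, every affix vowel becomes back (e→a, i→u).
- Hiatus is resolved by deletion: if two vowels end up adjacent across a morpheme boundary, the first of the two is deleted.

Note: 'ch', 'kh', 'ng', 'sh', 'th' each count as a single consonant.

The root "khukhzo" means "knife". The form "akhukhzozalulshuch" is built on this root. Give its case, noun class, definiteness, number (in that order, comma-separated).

dative, class II, definite, dual

Segment: e-khukhzo-zel-ul-shich.
case: e- → dative.
noun class: -zel → class II.
definiteness: -ul → definite.
number: -shich → dual.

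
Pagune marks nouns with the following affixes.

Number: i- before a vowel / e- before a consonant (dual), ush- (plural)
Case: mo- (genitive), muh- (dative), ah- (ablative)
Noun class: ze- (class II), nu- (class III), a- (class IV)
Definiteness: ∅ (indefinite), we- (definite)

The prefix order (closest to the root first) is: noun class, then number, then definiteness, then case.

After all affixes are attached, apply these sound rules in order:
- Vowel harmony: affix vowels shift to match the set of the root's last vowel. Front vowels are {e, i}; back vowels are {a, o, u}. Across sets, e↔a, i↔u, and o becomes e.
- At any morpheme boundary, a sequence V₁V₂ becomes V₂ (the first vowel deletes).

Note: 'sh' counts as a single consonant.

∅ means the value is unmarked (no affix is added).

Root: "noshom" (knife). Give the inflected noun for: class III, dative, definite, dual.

Attach noun class class III nu- → nunoshom.
Attach number dual e- (before consonant 'n') → enunoshom.
Attach definiteness definite we- → weenunoshom.
Attach case dative muh- → muhweenunoshom.
Apply vowel harmony: muhweenunoshom → muhwaanunoshom.
Apply vowel deletion: muhwaanunoshom → muhwanunoshom.

muhwanunoshom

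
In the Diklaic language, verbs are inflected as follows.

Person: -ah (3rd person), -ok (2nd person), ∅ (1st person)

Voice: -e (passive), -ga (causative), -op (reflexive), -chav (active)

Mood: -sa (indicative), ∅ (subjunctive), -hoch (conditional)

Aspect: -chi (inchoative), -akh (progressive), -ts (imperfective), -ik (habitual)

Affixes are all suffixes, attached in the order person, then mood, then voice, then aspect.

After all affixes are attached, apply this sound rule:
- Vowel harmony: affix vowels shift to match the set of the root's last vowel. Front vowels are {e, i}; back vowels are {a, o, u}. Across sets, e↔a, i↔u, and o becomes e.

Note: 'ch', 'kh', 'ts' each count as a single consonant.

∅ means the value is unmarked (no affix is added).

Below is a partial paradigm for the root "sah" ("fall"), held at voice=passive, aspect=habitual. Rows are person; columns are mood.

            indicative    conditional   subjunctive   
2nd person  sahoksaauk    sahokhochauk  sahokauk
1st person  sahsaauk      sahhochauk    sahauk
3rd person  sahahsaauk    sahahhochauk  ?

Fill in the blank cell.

sahahauk

Attach person 3rd person -ah → sahah.
mood = subjunctive: zero marking, form stays sahah.
Attach voice passive -e → sahahe.
Attach aspect habitual -ik → sahaheik.
Apply vowel harmony: sahaheik → sahahauk.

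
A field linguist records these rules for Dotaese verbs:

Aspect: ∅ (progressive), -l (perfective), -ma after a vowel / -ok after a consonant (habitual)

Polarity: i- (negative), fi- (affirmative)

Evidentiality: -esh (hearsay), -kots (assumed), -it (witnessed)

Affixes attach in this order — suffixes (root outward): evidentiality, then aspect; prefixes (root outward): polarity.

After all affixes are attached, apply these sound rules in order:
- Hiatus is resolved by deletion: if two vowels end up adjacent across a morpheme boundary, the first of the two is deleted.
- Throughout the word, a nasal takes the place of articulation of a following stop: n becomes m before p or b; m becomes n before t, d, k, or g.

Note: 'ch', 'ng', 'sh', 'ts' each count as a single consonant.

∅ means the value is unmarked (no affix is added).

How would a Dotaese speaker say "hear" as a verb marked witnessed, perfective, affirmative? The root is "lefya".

Attach evidentiality witnessed -it → lefyait.
Attach aspect perfective -l → lefyaitl.
Attach polarity affirmative fi- → filefyaitl.
Apply vowel deletion: filefyaitl → filefyitl.
Nasal assimilation: no change.

filefyitl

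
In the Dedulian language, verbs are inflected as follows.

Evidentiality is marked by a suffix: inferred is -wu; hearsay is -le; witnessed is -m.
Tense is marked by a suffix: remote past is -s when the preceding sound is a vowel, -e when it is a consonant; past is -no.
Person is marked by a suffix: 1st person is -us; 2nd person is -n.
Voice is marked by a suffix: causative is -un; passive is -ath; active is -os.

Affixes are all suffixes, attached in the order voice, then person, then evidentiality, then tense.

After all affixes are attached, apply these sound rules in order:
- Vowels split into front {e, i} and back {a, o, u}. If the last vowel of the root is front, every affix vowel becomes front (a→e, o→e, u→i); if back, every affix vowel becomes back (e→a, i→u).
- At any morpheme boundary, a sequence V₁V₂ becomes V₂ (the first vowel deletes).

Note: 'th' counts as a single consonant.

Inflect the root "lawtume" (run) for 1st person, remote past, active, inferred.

lawtumesiswis

Attach voice active -os → lawtumeos.
Attach person 1st person -us → lawtumeosus.
Attach evidentiality inferred -wu → lawtumeosuswu.
Attach tense remote past -s (after vowel 'u') → lawtumeosuswus.
Apply vowel harmony: lawtumeosuswus → lawtumeesiswis.
Apply vowel deletion: lawtumeesiswis → lawtumesiswis.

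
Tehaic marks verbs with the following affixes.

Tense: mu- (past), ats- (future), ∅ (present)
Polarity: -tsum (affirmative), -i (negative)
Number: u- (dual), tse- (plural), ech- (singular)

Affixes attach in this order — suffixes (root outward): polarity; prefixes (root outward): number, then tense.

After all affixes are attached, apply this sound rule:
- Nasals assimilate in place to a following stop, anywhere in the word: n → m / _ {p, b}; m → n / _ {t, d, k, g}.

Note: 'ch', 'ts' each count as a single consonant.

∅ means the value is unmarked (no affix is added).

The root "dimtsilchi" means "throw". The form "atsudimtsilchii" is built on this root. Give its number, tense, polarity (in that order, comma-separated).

Segment: ats-u-dimtsilchi-i.
number: u- → dual.
tense: ats- → future.
polarity: -i → negative.

dual, future, negative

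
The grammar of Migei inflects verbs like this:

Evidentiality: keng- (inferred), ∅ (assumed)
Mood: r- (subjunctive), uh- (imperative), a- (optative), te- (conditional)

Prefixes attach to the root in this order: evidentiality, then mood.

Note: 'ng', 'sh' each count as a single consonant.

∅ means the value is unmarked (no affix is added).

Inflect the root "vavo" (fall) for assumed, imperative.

evidentiality = assumed: zero marking, form stays vavo.
Attach mood imperative uh- → uhvavo.

uhvavo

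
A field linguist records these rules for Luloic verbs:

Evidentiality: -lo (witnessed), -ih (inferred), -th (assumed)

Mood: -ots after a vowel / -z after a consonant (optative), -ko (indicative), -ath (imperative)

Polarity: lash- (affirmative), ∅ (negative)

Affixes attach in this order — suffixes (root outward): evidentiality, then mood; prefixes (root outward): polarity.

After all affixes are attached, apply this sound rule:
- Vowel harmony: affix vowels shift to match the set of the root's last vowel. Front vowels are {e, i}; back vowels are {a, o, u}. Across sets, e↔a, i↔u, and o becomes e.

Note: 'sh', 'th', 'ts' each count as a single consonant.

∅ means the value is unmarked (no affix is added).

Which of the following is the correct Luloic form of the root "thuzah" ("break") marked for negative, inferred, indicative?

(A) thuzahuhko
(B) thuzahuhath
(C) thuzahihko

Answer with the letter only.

A

polarity = negative: zero marking, form stays thuzah.
Attach evidentiality inferred -ih → thuzahih.
Attach mood indicative -ko → thuzahihko.
Apply vowel harmony: thuzahihko → thuzahuhko.
So the correct form is thuzahuhko, option (A).
(C) thuzahihko is wrong: it fails to apply the sound rule(s).
(B) thuzahuhath is wrong: it uses imperative instead of indicative for mood.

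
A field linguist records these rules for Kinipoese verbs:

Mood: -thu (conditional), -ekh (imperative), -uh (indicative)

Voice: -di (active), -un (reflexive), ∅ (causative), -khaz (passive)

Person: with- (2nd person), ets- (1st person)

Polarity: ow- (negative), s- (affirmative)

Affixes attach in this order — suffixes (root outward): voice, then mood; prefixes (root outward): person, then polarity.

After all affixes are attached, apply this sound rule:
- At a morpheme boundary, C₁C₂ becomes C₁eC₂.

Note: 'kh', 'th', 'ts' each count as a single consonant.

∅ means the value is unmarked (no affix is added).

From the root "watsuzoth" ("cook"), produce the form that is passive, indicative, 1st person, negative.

owetsewatsuzothekhazuh

Attach person 1st person ets- → etswatsuzoth.
Attach polarity negative ow- → owetswatsuzoth.
Attach voice passive -khaz → owetswatsuzothkhaz.
Attach mood indicative -uh → owetswatsuzothkhazuh.
Apply epenthesis: owetswatsuzothkhazuh → owetsewatsuzothekhazuh.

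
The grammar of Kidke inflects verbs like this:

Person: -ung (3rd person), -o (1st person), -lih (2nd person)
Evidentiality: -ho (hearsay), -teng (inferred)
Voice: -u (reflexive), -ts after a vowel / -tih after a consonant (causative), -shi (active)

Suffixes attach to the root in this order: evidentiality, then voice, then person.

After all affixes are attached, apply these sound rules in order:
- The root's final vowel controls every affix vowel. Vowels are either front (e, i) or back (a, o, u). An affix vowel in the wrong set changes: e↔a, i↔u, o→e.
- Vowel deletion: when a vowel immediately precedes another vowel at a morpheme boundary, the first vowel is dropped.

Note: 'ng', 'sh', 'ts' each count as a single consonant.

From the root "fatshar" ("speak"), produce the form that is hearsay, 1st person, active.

Attach evidentiality hearsay -ho → fatsharho.
Attach voice active -shi → fatsharhoshi.
Attach person 1st person -o → fatsharhoshio.
Apply vowel harmony: fatsharhoshio → fatsharhoshuo.
Apply vowel deletion: fatsharhoshuo → fatsharhosho.

fatsharhosho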